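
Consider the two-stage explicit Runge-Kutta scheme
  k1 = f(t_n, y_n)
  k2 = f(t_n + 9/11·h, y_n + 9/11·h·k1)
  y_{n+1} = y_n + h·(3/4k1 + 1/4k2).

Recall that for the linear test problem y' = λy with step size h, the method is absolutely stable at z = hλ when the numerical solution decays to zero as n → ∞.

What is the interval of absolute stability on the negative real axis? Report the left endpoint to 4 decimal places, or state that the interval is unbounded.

With y'=λy (z=hλ):
  k1=λy_n ⇒ h·k1=z·y_n;  k2=λ(1+9/11z)y_n ⇒ h·k2=z(1+9/11z)y_n
  y_{n+1}/y_n = 1 + 3/4z + 1/4z(1+9/11z) = 1 + z + 9/44z²
  R(z) = 1 + z + 9/44z².

Boundary: |R(x)|=1, x<0.
x=-1.41: |R|=0.0033
R=1: x+9/44x²=0 ⇒ x=−44/9=-4.8889; min R=1−1/(4·9/44)=-0.2222>−1
Confirm numerically:
  x=-4.341: |R|=0.51351 <1
  x=-3.665: |R|=0.08250 <1
  x=-2.283: |R|=0.21689 <1
  x=-5.416: |R|=1.58394 >1
  x=-5.133: |R|=1.25630 >1
  x=-5.120: |R|=1.24204 >1
Stable set (-4.8889, 0).

(-4.8889, 0).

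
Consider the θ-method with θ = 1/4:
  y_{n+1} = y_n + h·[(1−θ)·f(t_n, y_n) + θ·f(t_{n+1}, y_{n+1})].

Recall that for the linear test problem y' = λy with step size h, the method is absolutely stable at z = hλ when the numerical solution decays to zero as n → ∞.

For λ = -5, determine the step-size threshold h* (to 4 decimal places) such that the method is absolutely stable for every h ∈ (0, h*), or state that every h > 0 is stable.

With y'=λy (z=hλ):
  y_{n+1} = y_n + z·[3/4·y_n + 1/4·y_{n+1}] ⇒ (1 − 1/4z)y_{n+1} = (1 + 3/4z)y_n
  Hence R(z) = (1 + 3/4z)/(1 − 1/4z).

Need |R(x)|<1, x<0.
x=-0.79: |R|=0.3403
R=−1: 1+3/4x = −1+1/4x ⇒ -1/2x=2 ⇒ x=2/(-1/2)=-4.0000
Confirm numerically:
  x=-3.094: |R|=0.74457 <1
  x=-3.046: |R|=0.72921 <1
  x=-2.592: |R|=0.57282 <1
  x=-1.711: |R|=0.19839 <1
  x=-4.273: |R|=1.06600 >1
  x=-4.219: |R|=1.05329 >1
  x=-4.071: |R|=1.01759 >1
Stable set (-4.0000, 0).

(-4.0000,0); λ=-5 ⇒ h* = (4)/5 = 0.8000.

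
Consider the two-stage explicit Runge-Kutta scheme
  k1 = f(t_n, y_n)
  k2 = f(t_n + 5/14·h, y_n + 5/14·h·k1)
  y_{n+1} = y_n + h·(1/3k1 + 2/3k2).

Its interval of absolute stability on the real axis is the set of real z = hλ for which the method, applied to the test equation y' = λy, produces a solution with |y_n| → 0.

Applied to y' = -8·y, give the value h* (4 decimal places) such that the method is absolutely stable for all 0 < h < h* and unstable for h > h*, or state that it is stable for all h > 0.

Test eqn y'=λy, z=hλ:
  k1=λy_n ⇒ h·k1=z·y_n;  k2=λ(1+5/14z)y_n ⇒ h·k2=z(1+5/14z)y_n
  y_{n+1}/y_n = 1 + 1/3z + 2/3z(1+5/14z) = 1 + z + 5/21z²
  R(z) = 1 + z + 5/21z².

Boundary: |R(x)|=1, x<0.
x=-0.74: |R|=0.3904
R=1: x+5/21x²=0 ⇒ x=−21/5=-4.2000; min R=1−1/(4·5/21)=-0.0500>−1
Confirm numerically:
  x=-3.992: |R|=0.80230 <1
  x=-3.019: |R|=0.15109 <1
  x=-2.369: |R|=0.03277 <1
  x=-4.574: |R|=1.40730 >1
  x=-4.381: |R|=1.18880 >1
So |R|<1 on (-4.2000, 0).

(-4.2000,0); λ=-8 ⇒ h* = (21/5)/8 = 0.5250.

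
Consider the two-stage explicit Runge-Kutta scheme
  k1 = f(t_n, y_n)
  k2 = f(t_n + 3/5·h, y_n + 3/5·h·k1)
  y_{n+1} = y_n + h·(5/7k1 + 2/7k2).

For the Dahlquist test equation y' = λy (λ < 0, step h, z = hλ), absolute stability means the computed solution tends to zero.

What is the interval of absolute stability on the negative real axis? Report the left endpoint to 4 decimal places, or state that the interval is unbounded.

Test eqn y'=λy, z=hλ:
  k1=λy_n ⇒ h·k1=z·y_n;  k2=λ(1+3/5z)y_n ⇒ h·k2=z(1+3/5z)y_n
  y_{n+1}/y_n = 1 + 5/7z + 2/7z(1+3/5z) = 1 + z + 6/35z²
  so R(z) = 1 + z + 6/35z².

Find x<0 with |R(x)|<1.
x=-0.4: |R|=0.6274
R=1: x+6/35x²=0 ⇒ x=−35/6=-5.8333; min R=1−1/(4·6/35)=-0.4583>−1
Confirm numerically:
  x=-4.690: |R|=0.08076 <1
  x=-3.666: |R|=0.36208 <1
  x=-3.300: |R|=0.43314 <1
  x=-2.821: |R|=0.45676 <1
  x=-6.318: |R|=1.52494 >1
  x=-6.283: |R|=1.48433 >1
Interval (-5.8333, 0).

z∈(-5.8333,0).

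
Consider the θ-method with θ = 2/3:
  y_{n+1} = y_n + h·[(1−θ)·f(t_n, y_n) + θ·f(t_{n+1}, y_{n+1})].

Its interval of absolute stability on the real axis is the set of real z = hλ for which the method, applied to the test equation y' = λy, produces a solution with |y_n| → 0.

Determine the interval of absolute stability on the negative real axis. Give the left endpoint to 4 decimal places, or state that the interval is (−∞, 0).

interval (−∞, 0).

Set f=λy, z=hλ:
  y_{n+1} = y_n + z·[1/3·y_n + 2/3·y_{n+1}] ⇒ (1 − 2/3z)y_{n+1} = (1 + 1/3z)y_n
  R(z) = (1 + 1/3z)/(1 − 2/3z).

Find x<0 with |R(x)|<1.
x=-1.12: |R|=0.3588
x=-2: |R|=0.1429
x=-10: |R|=0.3043
x=-100: |R|=0.4778
θ=2/3≥1/2 ⇒ |1+1/3x|<|1−2/3x| ∀x<0 ⇒ interval (−∞,0).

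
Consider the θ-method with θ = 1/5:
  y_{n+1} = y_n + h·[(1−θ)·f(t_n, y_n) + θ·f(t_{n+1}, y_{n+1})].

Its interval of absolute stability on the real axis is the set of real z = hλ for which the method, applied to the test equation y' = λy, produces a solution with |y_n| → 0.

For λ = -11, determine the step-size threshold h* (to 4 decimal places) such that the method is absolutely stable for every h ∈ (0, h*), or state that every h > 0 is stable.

(-3.3333,0); λ=-11 ⇒ h* = (10/3)/11 = 0.3030.

Set f=λy, z=hλ:
  y_{n+1} = y_n + z·[4/5·y_n + 1/5·y_{n+1}] ⇒ (1 − 1/5z)y_{n+1} = (1 + 4/5z)y_n
  ⇒ R(z) = (1 + 4/5z)/(1 − 1/5z).

Find x<0 with |R(x)|<1.
x=-0.64: |R|=0.4326
R=−1: 1+4/5x = −1+1/5x ⇒ -3/5x=2 ⇒ x=2/(-3/5)=-3.3333
Confirm numerically:
  x=-3.091: |R|=0.91015 <1
  x=-2.817: |R|=0.80184 <1
  x=-2.812: |R|=0.79980 <1
  x=-2.275: |R|=0.56357 <1
  x=-3.666: |R|=1.11516 >1
  x=-3.627: |R|=1.10212 >1
  x=-3.425: |R|=1.03264 >1
Interval (-3.3333, 0).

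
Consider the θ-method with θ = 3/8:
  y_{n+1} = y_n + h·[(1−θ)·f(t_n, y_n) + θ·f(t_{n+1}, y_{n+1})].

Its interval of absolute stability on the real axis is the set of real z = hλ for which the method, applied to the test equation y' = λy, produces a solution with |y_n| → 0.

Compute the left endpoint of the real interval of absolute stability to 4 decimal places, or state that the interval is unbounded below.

z* = -8.0000.

Set f=λy, z=hλ:
  y_{n+1} = y_n + z·[5/8·y_n + 3/8·y_{n+1}] ⇒ (1 − 3/8z)y_{n+1} = (1 + 5/8z)y_n
  R(z) = (1 + 5/8z)/(1 − 3/8z).

Boundary: |R(x)|=1, x<0.
x=-1.69: |R|=0.0344
R=−1: 1+5/8x = −1+3/8x ⇒ -1/4x=2 ⇒ x=2/(-1/4)=-8.0000
Confirm numerically:
  x=-5.509: |R|=0.79688 <1
  x=-4.461: |R|=0.66899 <1
  x=-3.445: |R|=0.50314 <1
  x=-8.357: |R|=1.02159 >1
  x=-8.179: |R|=1.01100 >1
  x=-8.074: |R|=1.00459 >1
So |R|<1 on (-8.0000, 0).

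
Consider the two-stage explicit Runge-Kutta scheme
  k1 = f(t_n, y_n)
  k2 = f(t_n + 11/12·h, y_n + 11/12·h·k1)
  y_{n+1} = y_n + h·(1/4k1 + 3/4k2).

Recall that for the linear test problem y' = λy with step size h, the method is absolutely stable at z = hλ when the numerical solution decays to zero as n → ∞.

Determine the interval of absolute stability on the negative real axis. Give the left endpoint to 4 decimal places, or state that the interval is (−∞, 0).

With y'=λy (z=hλ):
  k1=λy_n ⇒ h·k1=z·y_n;  k2=λ(1+11/12z)y_n ⇒ h·k2=z(1+11/12z)y_n
  y_{n+1}/y_n = 1 + 1/4z + 3/4z(1+11/12z) = 1 + z + 11/16z²
  Hence R(z) = 1 + z + 11/16z².

Boundary: |R(x)|=1, x<0.
x=-1.67: |R|=1.2474
R=1: x+11/16x²=0 ⇒ x=−16/11=-1.4545; min R=1−1/(4·11/16)=0.6364>−1
Confirm numerically:
  x=-1.129: |R|=0.74732 <1
  x=-1.090: |R|=0.72682 <1
  x=-0.749: |R|=0.63669 <1
  x=-1.939: |R|=1.64581 >1
  x=-1.567: |R|=1.12115 >1
So |R|<1 on (-1.4545, 0).

z∈(-1.4545,0).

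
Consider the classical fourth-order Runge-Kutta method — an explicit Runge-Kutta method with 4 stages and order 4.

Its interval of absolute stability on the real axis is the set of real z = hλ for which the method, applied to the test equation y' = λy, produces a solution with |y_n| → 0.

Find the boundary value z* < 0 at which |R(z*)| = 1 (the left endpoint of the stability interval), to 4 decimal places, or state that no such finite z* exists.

Test eqn y'=λy, z=hλ:
  order 4, 4-stage ⇒ R(z)=1+z+z^2/2+z^3/6+z^4/24
  (e.g. R(-1.46)=0.27643, |R|=0.27643)

Find x<0 with |R(x)|<1.
x=-1.46: |R|=0.2764
|R(-2.84)|=1.0857 |R(-1.5)|=0.2734 |R(-0.78)|=0.4605
Bisect:
  x_lo=-3.4183 |R|=2.4561  x_hi=-0.1776 |R|=0.8373
  mid=-1.79797 |R|=0.28509 →hi
  mid=-2.60816 |R|=0.76417 →hi
  mid=-3.01325 |R|=1.40172 →lo
  mid=-2.81070 |R|=1.03899 →lo
  mid=-2.70943 |R|=0.89152 →hi
  mid=-2.76007 |R|=0.96263 →hi
  mid=-2.78539 |R|=1.00014 →lo
  mid=-2.77273 |R|=0.98122 →hi
  mid=-2.77906 |R|=0.99064 →hi
  ...
  [-2.78539,-2.78519] ⇒ x*=-2.7853
Interval (-2.7853, 0).

z* = -2.7853.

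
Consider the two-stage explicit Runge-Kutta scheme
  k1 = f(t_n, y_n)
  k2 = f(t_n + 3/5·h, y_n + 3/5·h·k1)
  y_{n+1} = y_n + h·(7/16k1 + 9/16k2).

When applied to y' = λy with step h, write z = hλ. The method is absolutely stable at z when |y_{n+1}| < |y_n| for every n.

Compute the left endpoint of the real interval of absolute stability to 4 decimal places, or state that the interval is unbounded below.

Test eqn y'=λy, z=hλ:
  k1=λy_n ⇒ h·k1=z·y_n;  k2=λ(1+3/5z)y_n ⇒ h·k2=z(1+3/5z)y_n
  y_{n+1}/y_n = 1 + 7/16z + 9/16z(1+3/5z) = 1 + z + 27/80z²
  so R(z) = 1 + z + 27/80z².

Need |R(x)|<1, x<0.
x=-0.93: |R|=0.3619
R=1: x+27/80x²=0 ⇒ x=−80/27=-2.9630; min R=1−1/(4·27/80)=0.2593>−1
Confirm numerically:
  x=-2.514: |R|=0.61907 <1
  x=-2.221: |R|=0.44383 <1
  x=-2.020: |R|=0.35714 <1
  x=-3.499: |R|=1.63301 >1
  x=-3.167: |R|=1.21809 >1
  x=-3.163: |R|=1.21354 >1
Interval (-2.9630, 0).

z* = -2.9630.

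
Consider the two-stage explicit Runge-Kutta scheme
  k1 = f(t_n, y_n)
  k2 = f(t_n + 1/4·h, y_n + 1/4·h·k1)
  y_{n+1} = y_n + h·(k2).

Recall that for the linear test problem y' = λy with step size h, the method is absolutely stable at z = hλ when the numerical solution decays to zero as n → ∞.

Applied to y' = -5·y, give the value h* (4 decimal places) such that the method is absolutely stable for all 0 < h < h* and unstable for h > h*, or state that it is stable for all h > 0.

(-4.0000,0); λ=-5 ⇒ h* = (4)/5 = 0.8000.

With y'=λy (z=hλ):
  k1=λy_n ⇒ h·k1=z·y_n;  k2=λ(1+1/4z)y_n ⇒ h·k2=z(1+1/4z)y_n
  y_{n+1}/y_n = 1 + z(1+1/4z) = 1 + z + 1/4z²
  Hence R(z) = 1 + z + 1/4z².

Need |R(x)|<1, x<0.
x=-1.74: |R|=0.0169
R=1: x+1/4x²=0 ⇒ x=−4=-4.0000; min R=1−1/(4·1/4)=0.0000>−1
Confirm numerically:
  x=-3.765: |R|=0.77881 <1
  x=-3.520: |R|=0.57760 <1
  x=-3.137: |R|=0.32319 <1
  x=-4.371: |R|=1.40541 >1
  x=-4.250: |R|=1.26562 >1
  x=-4.096: |R|=1.09830 >1
Stable set (-4.0000, 0).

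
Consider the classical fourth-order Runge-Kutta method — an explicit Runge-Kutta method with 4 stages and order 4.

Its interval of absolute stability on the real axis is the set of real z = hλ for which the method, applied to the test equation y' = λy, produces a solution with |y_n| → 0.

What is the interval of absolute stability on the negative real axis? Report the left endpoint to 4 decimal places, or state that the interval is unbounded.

(-2.7853, 0).

Test eqn y'=λy, z=hλ:
  order 4, 4-stage ⇒ R(z)=1+z+z^2/2+z^3/6+z^4/24
  (e.g. R(-0.5)=0.60677, |R|=0.60677)

Find x<0 with |R(x)|<1.
x=-0.5: |R|=0.6068
|R(-2.53)|=0.6786 |R(-2.44)|=0.5926 |R(-1.17)|=0.3256
Bisect:
  x_lo=-3.5439 |R|=2.8899  x_hi=-0.1764 |R|=0.8383
  mid=-1.86016 |R|=0.29606 →hi
  mid=-2.70203 |R|=0.88156 →hi
  mid=-3.12297 |R|=1.64047 →lo
  mid=-2.91250 |R|=1.20935 →lo
  mid=-2.80727 |R|=1.03364 →lo
  mid=-2.75465 |R|=0.95477 →hi
  mid=-2.78096 |R|=0.99348 →hi
  mid=-2.79411 |R|=1.01338 →lo
  mid=-2.78754 |R|=1.00339 →lo
  ...
  [-2.78548,-2.78528] ⇒ x*=-2.7853
Interval (-2.7853, 0).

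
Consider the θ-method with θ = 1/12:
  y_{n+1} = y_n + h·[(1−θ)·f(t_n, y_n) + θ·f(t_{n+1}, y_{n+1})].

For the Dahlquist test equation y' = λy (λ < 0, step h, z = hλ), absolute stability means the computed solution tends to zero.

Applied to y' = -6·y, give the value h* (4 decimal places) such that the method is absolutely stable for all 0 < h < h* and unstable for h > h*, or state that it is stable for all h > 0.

Set f=λy, z=hλ:
  y_{n+1} = y_n + z·[11/12·y_n + 1/12·y_{n+1}] ⇒ (1 − 1/12z)y_{n+1} = (1 + 11/12z)y_n
  so R(z) = (1 + 11/12z)/(1 − 1/12z).

Find x<0 with |R(x)|<1.
x=-0.36: |R|=0.6505
R=−1: 1+11/12x = −1+1/12x ⇒ -5/6x=2 ⇒ x=2/(-5/6)=-2.4000
Confirm numerically:
  x=-2.020: |R|=0.72896 <1
  x=-1.796: |R|=0.56219 <1
  x=-1.486: |R|=0.32226 <1
  x=-1.444: |R|=0.28890 <1
  x=-2.582: |R|=1.12481 >1
  x=-2.575: |R|=1.12007 >1
  x=-2.451: |R|=1.03529 >1
So |R|<1 on (-2.4000, 0).

(-2.4000,0); λ=-6 ⇒ h* = (12/5)/6 = 0.4000.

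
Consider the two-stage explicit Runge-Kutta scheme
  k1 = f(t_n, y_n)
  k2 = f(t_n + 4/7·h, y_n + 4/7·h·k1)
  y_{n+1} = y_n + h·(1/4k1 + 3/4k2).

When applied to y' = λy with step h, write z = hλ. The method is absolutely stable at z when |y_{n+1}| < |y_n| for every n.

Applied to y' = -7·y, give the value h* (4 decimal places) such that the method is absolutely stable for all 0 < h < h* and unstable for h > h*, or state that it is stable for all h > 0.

(-2.3333,0); λ=-7 ⇒ h* = (7/3)/7 = 0.3333.

Test eqn y'=λy, z=hλ:
  k1=λy_n ⇒ h·k1=z·y_n;  k2=λ(1+4/7z)y_n ⇒ h·k2=z(1+4/7z)y_n
  y_{n+1}/y_n = 1 + 1/4z + 3/4z(1+4/7z) = 1 + z + 3/7z²
  ⇒ R(z) = 1 + z + 3/7z².

Boundary: |R(x)|=1, x<0.
x=-1.22: |R|=0.4179
R=1: x+3/7x²=0 ⇒ x=−7/3=-2.3333; min R=1−1/(4·3/7)=0.4167>−1
Confirm numerically:
  x=-1.892: |R|=0.64214 <1
  x=-1.347: |R|=0.43060 <1
  x=-1.275: |R|=0.42170 <1
  x=-1.193: |R|=0.41696 <1
  x=-2.712: |R|=1.44012 >1
  x=-2.611: |R|=1.31071 >1
Stable set (-2.3333, 0).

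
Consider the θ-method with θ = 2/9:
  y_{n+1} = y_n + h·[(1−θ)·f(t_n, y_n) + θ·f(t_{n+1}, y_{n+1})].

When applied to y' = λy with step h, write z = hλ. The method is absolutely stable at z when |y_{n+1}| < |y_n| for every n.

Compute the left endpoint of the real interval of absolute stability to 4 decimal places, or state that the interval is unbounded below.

Set f=λy, z=hλ:
  y_{n+1} = y_n + z·[7/9·y_n + 2/9·y_{n+1}] ⇒ (1 − 2/9z)y_{n+1} = (1 + 7/9z)y_n
  R(z) = (1 + 7/9z)/(1 − 2/9z).

Solve |R(x)|<1 on ℝ⁻.
x=-1.06: |R|=0.1421
R=−1: 1+7/9x = −1+2/9x ⇒ -5/9x=2 ⇒ x=2/(-5/9)=-3.6000
Confirm numerically:
  x=-3.497: |R|=0.96780 <1
  x=-3.299: |R|=0.90351 <1
  x=-1.774: |R|=0.27239 <1
  x=-1.683: |R|=0.22489 <1
  x=-3.877: |R|=1.08267 >1
  x=-3.768: |R|=1.05080 >1
  x=-3.662: |R|=1.01899 >1
Interval (-3.6000, 0).

z* = -3.6000.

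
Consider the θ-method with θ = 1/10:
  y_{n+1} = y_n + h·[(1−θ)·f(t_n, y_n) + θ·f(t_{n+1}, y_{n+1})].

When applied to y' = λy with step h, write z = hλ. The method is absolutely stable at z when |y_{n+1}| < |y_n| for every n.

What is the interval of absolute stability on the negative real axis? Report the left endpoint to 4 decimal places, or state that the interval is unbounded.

(-2.5000, 0).

Test eqn y'=λy, z=hλ:
  y_{n+1} = y_n + z·[9/10·y_n + 1/10·y_{n+1}] ⇒ (1 − 1/10z)y_{n+1} = (1 + 9/10z)y_n
  so R(z) = (1 + 9/10z)/(1 − 1/10z).

Find x<0 with |R(x)|<1.
x=-0.33: |R|=0.6805
R=−1: 1+9/10x = −1+1/10x ⇒ -4/5x=2 ⇒ x=2/(-4/5)=-2.5000
Confirm numerically:
  x=-1.838: |R|=0.55263 <1
  x=-1.564: |R|=0.35247 <1
  x=-1.135: |R|=0.01931 <1
  x=-2.681: |R|=1.11419 >1
  x=-2.674: |R|=1.10983 >1
  x=-2.592: |R|=1.05845 >1
So |R|<1 on (-2.5000, 0).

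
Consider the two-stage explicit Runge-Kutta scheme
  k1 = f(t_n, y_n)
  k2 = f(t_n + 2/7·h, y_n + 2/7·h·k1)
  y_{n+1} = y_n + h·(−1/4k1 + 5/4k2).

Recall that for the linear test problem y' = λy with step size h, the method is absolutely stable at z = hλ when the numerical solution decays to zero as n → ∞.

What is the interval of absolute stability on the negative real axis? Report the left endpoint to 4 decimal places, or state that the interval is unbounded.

(-2.8000, 0).

On y'=λy, z=hλ:
  k1=λy_n ⇒ h·k1=z·y_n;  k2=λ(1+2/7z)y_n ⇒ h·k2=z(1+2/7z)y_n
  y_{n+1}/y_n = 1 − 1/4z + 5/4z(1+2/7z) = 1 + z + 5/14z²
  Hence R(z) = 1 + z + 5/14z².

Solve |R(x)|<1 on ℝ⁻.
x=-1.28: |R|=0.3051
R=1: x+5/14x²=0 ⇒ x=−14/5=-2.8000; min R=1−1/(4·5/14)=0.3000>−1
Confirm numerically:
  x=-2.773: |R|=0.97326 <1
  x=-2.707: |R|=0.91009 <1
  x=-1.631: |R|=0.31906 <1
  x=-1.599: |R|=0.31414 <1
  x=-3.180: |R|=1.43157 >1
  x=-2.922: |R|=1.12732 >1
  x=-2.914: |R|=1.11864 >1
So |R|<1 on (-2.8000, 0).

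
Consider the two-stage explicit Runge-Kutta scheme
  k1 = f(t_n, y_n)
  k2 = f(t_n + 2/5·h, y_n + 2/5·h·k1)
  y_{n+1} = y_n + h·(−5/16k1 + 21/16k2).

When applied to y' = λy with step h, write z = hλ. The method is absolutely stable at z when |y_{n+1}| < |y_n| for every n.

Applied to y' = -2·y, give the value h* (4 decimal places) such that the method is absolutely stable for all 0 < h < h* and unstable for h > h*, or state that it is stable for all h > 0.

(-1.9048,0); λ=-2 ⇒ h* = (40/21)/2 = 0.9524.

Test eqn y'=λy, z=hλ:
  k1=λy_n ⇒ h·k1=z·y_n;  k2=λ(1+2/5z)y_n ⇒ h·k2=z(1+2/5z)y_n
  y_{n+1}/y_n = 1 − 5/16z + 21/16z(1+2/5z) = 1 + z + 21/40z²
  ⇒ R(z) = 1 + z + 21/40z².

Solve |R(x)|<1 on ℝ⁻.
x=-0.8: |R|=0.5360
R=1: x+21/40x²=0 ⇒ x=−40/21=-1.9048; min R=1−1/(4·21/40)=0.5238>−1
Confirm numerically:
  x=-1.575: |R|=0.72733 <1
  x=-0.867: |R|=0.52764 <1
  x=-0.847: |R|=0.52964 <1
  x=-2.339: |R|=1.53323 >1
  x=-2.222: |R|=1.37007 >1
So |R|<1 on (-1.9048, 0).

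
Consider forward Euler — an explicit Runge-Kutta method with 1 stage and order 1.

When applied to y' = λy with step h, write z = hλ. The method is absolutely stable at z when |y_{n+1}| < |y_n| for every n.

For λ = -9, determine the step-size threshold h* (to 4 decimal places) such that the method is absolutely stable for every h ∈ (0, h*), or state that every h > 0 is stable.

Set f=λy, z=hλ:
  order 1, 1-stage ⇒ R(z)=1+z
  (e.g. R(-1)=0.00000, |R|=0.00000)

Boundary: |R(x)|=1, x<0.
x=-1: |R|=0.0000
|R(-1.93)|=0.9300 |R(-1.46)|=0.4600 |R(-0.78)|=0.2200
Bisect:
  x_lo=-2.6026 |R|=1.6026  x_hi=-0.2491 |R|=0.7509
  mid=-1.42584 |R|=0.42584 →hi
  mid=-2.01424 |R|=1.01424 →lo
  mid=-1.72004 |R|=0.72004 →hi
  mid=-1.86714 |R|=0.86714 →hi
  mid=-1.94069 |R|=0.94069 →hi
  mid=-1.97747 |R|=0.97747 →hi
  mid=-1.99585 |R|=0.99585 →hi
  mid=-2.00505 |R|=1.00505 →lo
  mid=-2.00045 |R|=1.00045 →lo
  ...
  [-2.00002,-1.99988] ⇒ x*=-2.0000
Stable set (-2.0000, 0).

(-2.0000,0); λ=-9 ⇒ h* = 0.2222.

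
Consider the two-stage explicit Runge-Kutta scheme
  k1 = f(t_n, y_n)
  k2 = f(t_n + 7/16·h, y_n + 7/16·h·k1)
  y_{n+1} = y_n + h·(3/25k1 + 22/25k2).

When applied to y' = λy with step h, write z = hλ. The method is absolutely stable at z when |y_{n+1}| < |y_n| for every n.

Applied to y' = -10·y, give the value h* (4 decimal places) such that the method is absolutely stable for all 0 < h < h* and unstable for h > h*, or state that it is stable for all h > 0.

(-2.5974,0); λ=-10 ⇒ h* = (200/77)/10 = 0.2597.

With y'=λy (z=hλ):
  k1=λy_n ⇒ h·k1=z·y_n;  k2=λ(1+7/16z)y_n ⇒ h·k2=z(1+7/16z)y_n
  y_{n+1}/y_n = 1 + 3/25z + 22/25z(1+7/16z) = 1 + z + 77/200z²
  Hence R(z) = 1 + z + 77/200z².

Need |R(x)|<1, x<0.
x=-0.84: |R|=0.4317
R=1: x+77/200x²=0 ⇒ x=−200/77=-2.5974; min R=1−1/(4·77/200)=0.3506>−1
Confirm numerically:
  x=-2.454: |R|=0.86451 <1
  x=-1.911: |R|=0.49499 <1
  x=-1.706: |R|=0.41452 <1
  x=-2.925: |R|=1.36892 >1
  x=-2.823: |R|=1.24519 >1
  x=-2.710: |R|=1.11748 >1
So |R|<1 on (-2.5974, 0).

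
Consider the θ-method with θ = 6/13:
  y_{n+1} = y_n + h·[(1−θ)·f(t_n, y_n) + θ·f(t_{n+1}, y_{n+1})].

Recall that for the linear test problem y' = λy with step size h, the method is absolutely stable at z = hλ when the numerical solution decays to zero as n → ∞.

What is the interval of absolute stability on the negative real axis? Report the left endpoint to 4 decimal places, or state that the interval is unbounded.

z∈(-26.0000,0).

Set f=λy, z=hλ:
  y_{n+1} = y_n + z·[7/13·y_n + 6/13·y_{n+1}] ⇒ (1 − 6/13z)y_{n+1} = (1 + 7/13z)y_n
  Hence R(z) = (1 + 7/13z)/(1 − 6/13z).

Solve |R(x)|<1 on ℝ⁻.
x=-0.77: |R|=0.4319
R=−1: 1+7/13x = −1+6/13x ⇒ -1/13x=2 ⇒ x=2/(-1/13)=-26.0000
Confirm numerically:
  x=-25.775: |R|=0.99866 <1
  x=-22.933: |R|=0.97963 <1
  x=-15.578: |R|=0.90211 <1
  x=-26.262: |R|=1.00154 >1
  x=-26.236: |R|=1.00138 >1
  x=-26.171: |R|=1.00101 >1
Interval (-26.0000, 0).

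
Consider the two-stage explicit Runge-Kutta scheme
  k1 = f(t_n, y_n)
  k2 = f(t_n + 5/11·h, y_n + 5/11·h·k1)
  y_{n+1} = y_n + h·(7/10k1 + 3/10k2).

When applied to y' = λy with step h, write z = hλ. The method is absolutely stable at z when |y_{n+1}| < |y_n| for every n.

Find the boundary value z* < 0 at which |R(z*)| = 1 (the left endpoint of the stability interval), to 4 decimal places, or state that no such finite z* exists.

left endpoint -7.3333.

Test eqn y'=λy, z=hλ:
  k1=λy_n ⇒ h·k1=z·y_n;  k2=λ(1+5/11z)y_n ⇒ h·k2=z(1+5/11z)y_n
  y_{n+1}/y_n = 1 + 7/10z + 3/10z(1+5/11z) = 1 + z + 3/22z²
  ⇒ R(z) = 1 + z + 3/22z².

Solve |R(x)|<1 on ℝ⁻.
x=-0.41: |R|=0.6129
R=1: x+3/22x²=0 ⇒ x=−22/3=-7.3333; min R=1−1/(4·3/22)=-0.8333>−1
Confirm numerically:
  x=-7.039: |R|=0.71748 <1
  x=-7.021: |R|=0.70097 <1
  x=-6.182: |R|=0.02943 <1
  x=-4.885: |R|=0.63092 <1
  x=-7.720: |R|=1.40705 >1
  x=-7.504: |R|=1.17464 >1
Stable set (-7.3333, 0).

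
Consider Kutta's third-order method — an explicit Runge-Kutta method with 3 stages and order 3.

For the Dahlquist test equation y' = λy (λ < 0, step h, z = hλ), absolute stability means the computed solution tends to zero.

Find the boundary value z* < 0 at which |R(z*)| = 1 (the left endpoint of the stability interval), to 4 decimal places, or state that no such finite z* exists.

On y'=λy, z=hλ:
  order 3, 3-stage ⇒ R(z)=1+z+z^2/2+z^3/6
  (e.g. R(-0.72)=0.47699, |R|=0.47699)

Need |R(x)|<1, x<0.
x=-0.72: |R|=0.4770
|R(-2.09)|=0.4275 |R(-1.91)|=0.2473 |R(-0.69)|=0.4933
Bisect:
  x_lo=-2.9919 |R|=1.9798  x_hi=-0.2674 |R|=0.7651
  mid=-1.62967 |R|=0.02311 →hi
  mid=-2.31078 |R|=0.69741 →hi
  mid=-2.65134 |R|=1.24284 →lo
  mid=-2.48106 |R|=0.94865 →hi
  mid=-2.56620 |R|=1.09007 →lo
  mid=-2.52363 |R|=1.01798 →lo
  mid=-2.50234 |R|=0.98298 →hi
  mid=-2.51298 |R|=1.00039 →lo
  mid=-2.50766 |R|=0.99166 →hi
  mid=-2.51032 |R|=0.99602 →hi
  ...
  [-2.51282,-2.51265] ⇒ x*=-2.5127
Interval (-2.5127, 0).

z* = -2.5127.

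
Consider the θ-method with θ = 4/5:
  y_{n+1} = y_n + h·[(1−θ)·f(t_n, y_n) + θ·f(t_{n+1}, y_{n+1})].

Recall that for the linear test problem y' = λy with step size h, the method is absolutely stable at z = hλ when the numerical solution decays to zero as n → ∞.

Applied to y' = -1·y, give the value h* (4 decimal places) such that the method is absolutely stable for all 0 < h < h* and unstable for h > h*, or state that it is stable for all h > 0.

(−∞, 0) — no finite endpoint. Any h>0 works for λ=-1.

Test eqn y'=λy, z=hλ:
  y_{n+1} = y_n + z·[1/5·y_n + 4/5·y_{n+1}] ⇒ (1 − 4/5z)y_{n+1} = (1 + 1/5z)y_n
  Hence R(z) = (1 + 1/5z)/(1 − 4/5z).

Solve |R(x)|<1 on ℝ⁻.
x=-1.72: |R|=0.2761
x=-2: |R|=0.2308
x=-10: |R|=0.1111
x=-100: |R|=0.2346
θ=4/5≥1/2 ⇒ |1+1/5x|<|1−4/5x| ∀x<0 ⇒ interval (−∞,0).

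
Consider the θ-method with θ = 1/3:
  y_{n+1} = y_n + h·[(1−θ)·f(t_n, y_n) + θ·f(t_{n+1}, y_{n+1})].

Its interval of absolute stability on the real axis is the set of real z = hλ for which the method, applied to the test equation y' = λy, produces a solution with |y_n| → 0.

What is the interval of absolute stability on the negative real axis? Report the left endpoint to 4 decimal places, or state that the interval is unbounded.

With y'=λy (z=hλ):
  y_{n+1} = y_n + z·[2/3·y_n + 1/3·y_{n+1}] ⇒ (1 − 1/3z)y_{n+1} = (1 + 2/3z)y_n
  ⇒ R(z) = (1 + 2/3z)/(1 − 1/3z).

Boundary: |R(x)|=1, x<0.
x=-1.09: |R|=0.2005
R=−1: 1+2/3x = −1+1/3x ⇒ -1/3x=2 ⇒ x=2/(-1/3)=-6.0000
Confirm numerically:
  x=-5.673: |R|=0.96230 <1
  x=-4.382: |R|=0.78082 <1
  x=-3.399: |R|=0.59353 <1
  x=-2.756: |R|=0.43641 <1
  x=-6.544: |R|=1.05700 >1
  x=-6.390: |R|=1.04153 >1
  x=-6.312: |R|=1.03351 >1
Interval (-6.0000, 0).

(-6.0000, 0).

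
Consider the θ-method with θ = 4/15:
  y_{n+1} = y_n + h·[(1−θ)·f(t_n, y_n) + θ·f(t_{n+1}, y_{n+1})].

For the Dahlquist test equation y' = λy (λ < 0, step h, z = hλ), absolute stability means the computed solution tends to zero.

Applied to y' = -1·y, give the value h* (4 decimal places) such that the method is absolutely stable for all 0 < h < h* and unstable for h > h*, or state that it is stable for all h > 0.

(-4.2857,0); λ=-1 ⇒ h* = (30/7)/1 = 4.2857.

On y'=λy, z=hλ:
  y_{n+1} = y_n + z·[11/15·y_n + 4/15·y_{n+1}] ⇒ (1 − 4/15z)y_{n+1} = (1 + 11/15z)y_n
  Hence R(z) = (1 + 11/15z)/(1 − 4/15z).

Boundary: |R(x)|=1, x<0.
x=-1.65: |R|=0.1458
R=−1: 1+11/15x = −1+4/15x ⇒ -7/15x=2 ⇒ x=2/(-7/15)=-4.2857
Confirm numerically:
  x=-3.854: |R|=0.90064 <1
  x=-3.006: |R|=0.66852 <1
  x=-2.306: |R|=0.42792 <1
  x=-4.583: |R|=1.06243 >1
  x=-4.378: |R|=1.01987 >1
Stable set (-4.2857, 0).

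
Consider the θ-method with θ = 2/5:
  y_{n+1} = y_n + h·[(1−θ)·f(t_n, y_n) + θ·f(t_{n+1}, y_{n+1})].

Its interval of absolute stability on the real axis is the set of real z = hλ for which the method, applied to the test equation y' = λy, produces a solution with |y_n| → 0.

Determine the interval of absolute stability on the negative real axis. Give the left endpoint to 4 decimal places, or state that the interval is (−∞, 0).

(-10.0000, 0).

Test eqn y'=λy, z=hλ:
  y_{n+1} = y_n + z·[3/5·y_n + 2/5·y_{n+1}] ⇒ (1 − 2/5z)y_{n+1} = (1 + 3/5z)y_n
  Hence R(z) = (1 + 3/5z)/(1 − 2/5z).

Find x<0 with |R(x)|<1.
x=-0.96: |R|=0.3064
R=−1: 1+3/5x = −1+2/5x ⇒ -1/5x=2 ⇒ x=2/(-1/5)=-10.0000
Confirm numerically:
  x=-8.311: |R|=0.92189 <1
  x=-4.846: |R|=0.64920 <1
  x=-4.800: |R|=0.64384 <1
  x=-10.362: |R|=1.01407 >1
  x=-10.134: |R|=1.00530 >1
So |R|<1 on (-10.0000, 0).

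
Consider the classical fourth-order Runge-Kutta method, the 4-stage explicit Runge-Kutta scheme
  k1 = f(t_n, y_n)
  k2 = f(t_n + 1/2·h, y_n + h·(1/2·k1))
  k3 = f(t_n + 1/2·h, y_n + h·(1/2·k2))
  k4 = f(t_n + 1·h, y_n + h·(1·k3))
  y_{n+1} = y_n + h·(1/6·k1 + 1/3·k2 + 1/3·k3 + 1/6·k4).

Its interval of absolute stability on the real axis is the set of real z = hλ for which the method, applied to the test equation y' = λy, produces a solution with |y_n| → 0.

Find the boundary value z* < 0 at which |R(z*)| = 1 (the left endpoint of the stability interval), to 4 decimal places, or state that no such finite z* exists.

On y'=λy, z=hλ:
  order 4, 4-stage ⇒ R(z)=1+z+z^2/2+z^3/6+z^4/24
  (e.g. R(-0.59)=0.55487, |R|=0.55487)

Solve |R(x)|<1 on ℝ⁻.
x=-0.59: |R|=0.5549
|R(-2.24)|=0.4446 |R(-2.07)|=0.3592 |R(-1.7)|=0.2742
Bisect:
  x_lo=-3.1011 |R|=1.5903  x_hi=-0.1537 |R|=0.8575
  mid=-1.62741 |R|=0.27073 →hi
  mid=-2.36425 |R|=0.52987 →hi
  mid=-2.73266 |R|=0.92351 →hi
  mid=-2.91687 |R|=1.21719 →lo
  mid=-2.82477 |R|=1.06116 →lo
  mid=-2.77871 |R|=0.99013 →hi
  mid=-2.80174 |R|=1.02508 →lo
  ...
  [-2.78537,-2.78519] ⇒ x*=-2.7853
Stable set (-2.7853, 0).

z* = -2.7853.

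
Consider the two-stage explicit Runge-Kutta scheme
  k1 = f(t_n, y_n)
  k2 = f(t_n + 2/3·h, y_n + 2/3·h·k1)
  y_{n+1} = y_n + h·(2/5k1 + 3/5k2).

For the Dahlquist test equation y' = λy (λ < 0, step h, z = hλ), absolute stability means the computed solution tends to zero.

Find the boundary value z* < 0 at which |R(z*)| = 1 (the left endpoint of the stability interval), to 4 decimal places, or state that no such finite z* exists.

z* = -2.5000.

With y'=λy (z=hλ):
  k1=λy_n ⇒ h·k1=z·y_n;  k2=λ(1+2/3z)y_n ⇒ h·k2=z(1+2/3z)y_n
  y_{n+1}/y_n = 1 + 2/5z + 3/5z(1+2/3z) = 1 + z + 2/5z²
  ⇒ R(z) = 1 + z + 2/5z².

Need |R(x)|<1, x<0.
x=-1.43: |R|=0.3880
R=1: x+2/5x²=0 ⇒ x=−5/2=-2.5000; min R=1−1/(4·2/5)=0.3750>−1
Confirm numerically:
  x=-1.932: |R|=0.56105 <1
  x=-1.892: |R|=0.53987 <1
  x=-1.665: |R|=0.44389 <1
  x=-1.230: |R|=0.37516 <1
  x=-2.961: |R|=1.54601 >1
  x=-2.712: |R|=1.22998 >1
  x=-2.695: |R|=1.21021 >1
Stable set (-2.5000, 0).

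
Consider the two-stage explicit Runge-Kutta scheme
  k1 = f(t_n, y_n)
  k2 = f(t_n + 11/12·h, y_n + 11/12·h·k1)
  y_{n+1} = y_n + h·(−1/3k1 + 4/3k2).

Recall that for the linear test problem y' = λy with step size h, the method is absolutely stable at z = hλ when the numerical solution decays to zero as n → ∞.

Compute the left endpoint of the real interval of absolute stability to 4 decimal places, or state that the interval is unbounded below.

z* = -0.8182.

On y'=λy, z=hλ:
  k1=λy_n ⇒ h·k1=z·y_n;  k2=λ(1+11/12z)y_n ⇒ h·k2=z(1+11/12z)y_n
  y_{n+1}/y_n = 1 − 1/3z + 4/3z(1+11/12z) = 1 + z + 11/9z²
  ⇒ R(z) = 1 + z + 11/9z².

Boundary: |R(x)|=1, x<0.
x=-0.46: |R|=0.7986
R=1: x+11/9x²=0 ⇒ x=−9/11=-0.8182; min R=1−1/(4·11/9)=0.7955>−1
Confirm numerically:
  x=-0.733: |R|=0.92369 <1
  x=-0.595: |R|=0.83770 <1
  x=-0.559: |R|=0.82292 <1
  x=-1.410: |R|=2.01990 >1
  x=-1.234: |R|=1.62715 >1
Interval (-0.8182, 0).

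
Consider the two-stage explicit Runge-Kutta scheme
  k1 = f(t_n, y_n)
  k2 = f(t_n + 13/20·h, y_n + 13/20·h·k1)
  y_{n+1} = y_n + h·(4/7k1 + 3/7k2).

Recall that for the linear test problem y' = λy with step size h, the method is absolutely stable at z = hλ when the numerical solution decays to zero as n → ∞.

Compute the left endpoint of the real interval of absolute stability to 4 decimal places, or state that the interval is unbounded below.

On y'=λy, z=hλ:
  k1=λy_n ⇒ h·k1=z·y_n;  k2=λ(1+13/20z)y_n ⇒ h·k2=z(1+13/20z)y_n
  y_{n+1}/y_n = 1 + 4/7z + 3/7z(1+13/20z) = 1 + z + 39/140z²
  so R(z) = 1 + z + 39/140z².

Need |R(x)|<1, x<0.
x=-1.3: |R|=0.1708
R=1: x+39/140x²=0 ⇒ x=−140/39=-3.5897; min R=1−1/(4·39/140)=0.1026>−1
Confirm numerically:
  x=-3.090: |R|=0.56983 <1
  x=-2.521: |R|=0.24944 <1
  x=-2.190: |R|=0.14606 <1
  x=-2.072: |R|=0.12396 <1
  x=-3.888: |R|=1.32304 >1
  x=-3.868: |R|=1.29983 >1
  x=-3.798: |R|=1.22034 >1
Interval (-3.5897, 0).

left endpoint -3.5897.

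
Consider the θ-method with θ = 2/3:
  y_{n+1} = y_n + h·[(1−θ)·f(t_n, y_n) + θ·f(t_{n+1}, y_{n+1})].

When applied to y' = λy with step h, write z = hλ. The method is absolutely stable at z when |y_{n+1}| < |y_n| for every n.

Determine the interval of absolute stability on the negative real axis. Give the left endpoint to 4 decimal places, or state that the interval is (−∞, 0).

On y'=λy, z=hλ:
  y_{n+1} = y_n + z·[1/3·y_n + 2/3·y_{n+1}] ⇒ (1 − 2/3z)y_{n+1} = (1 + 1/3z)y_n
  R(z) = (1 + 1/3z)/(1 − 2/3z).

Find x<0 with |R(x)|<1.
x=-1.71: |R|=0.2009
x=-2: |R|=0.1429
x=-10: |R|=0.3043
x=-100: |R|=0.4778
θ=2/3≥1/2 ⇒ |1+1/3x|<|1−2/3x| ∀x<0 ⇒ unbounded interval.

interval (−∞, 0).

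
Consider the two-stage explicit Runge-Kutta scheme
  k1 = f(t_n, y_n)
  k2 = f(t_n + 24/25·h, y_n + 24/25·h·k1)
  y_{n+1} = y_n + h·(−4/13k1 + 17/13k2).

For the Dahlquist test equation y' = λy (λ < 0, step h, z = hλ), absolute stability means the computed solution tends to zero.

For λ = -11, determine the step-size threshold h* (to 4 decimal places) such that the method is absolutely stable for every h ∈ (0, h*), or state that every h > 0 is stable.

(-0.7966,0); λ=-11 ⇒ h* = (325/408)/11 = 0.0724.

With y'=λy (z=hλ):
  k1=λy_n ⇒ h·k1=z·y_n;  k2=λ(1+24/25z)y_n ⇒ h·k2=z(1+24/25z)y_n
  y_{n+1}/y_n = 1 − 4/13z + 17/13z(1+24/25z) = 1 + z + 408/325z²
  so R(z) = 1 + z + 408/325z².

Solve |R(x)|<1 on ℝ⁻.
x=-0.7: |R|=0.9151
R=1: x+408/325x²=0 ⇒ x=−325/408=-0.7966; min R=1−1/(4·408/325)=0.8009>−1
Confirm numerically:
  x=-0.678: |R|=0.89908 <1
  x=-0.483: |R|=0.80987 <1
  x=-0.481: |R|=0.80945 <1
  x=-1.267: |R|=1.74826 >1
  x=-1.156: |R|=1.52162 >1
  x=-1.038: |R|=1.31461 >1
Stable set (-0.7966, 0).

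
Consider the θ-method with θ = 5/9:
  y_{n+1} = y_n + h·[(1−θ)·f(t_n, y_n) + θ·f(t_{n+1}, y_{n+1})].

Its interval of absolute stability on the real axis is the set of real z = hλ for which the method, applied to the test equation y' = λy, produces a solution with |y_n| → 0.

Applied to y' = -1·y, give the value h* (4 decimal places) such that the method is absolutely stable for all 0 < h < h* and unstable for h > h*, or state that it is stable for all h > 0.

unbounded; (−∞, 0). Any h>0 works for λ=-1.

On y'=λy, z=hλ:
  y_{n+1} = y_n + z·[4/9·y_n + 5/9·y_{n+1}] ⇒ (1 − 5/9z)y_{n+1} = (1 + 4/9z)y_n
  Hence R(z) = (1 + 4/9z)/(1 − 5/9z).

Solve |R(x)|<1 on ℝ⁻.
x=-1.09: |R|=0.3211
x=-2: |R|=0.0526
x=-10: |R|=0.5254
x=-100: |R|=0.7682
θ=5/9≥1/2 ⇒ |1+4/9x|<|1−5/9x| ∀x<0 ⇒ unbounded interval.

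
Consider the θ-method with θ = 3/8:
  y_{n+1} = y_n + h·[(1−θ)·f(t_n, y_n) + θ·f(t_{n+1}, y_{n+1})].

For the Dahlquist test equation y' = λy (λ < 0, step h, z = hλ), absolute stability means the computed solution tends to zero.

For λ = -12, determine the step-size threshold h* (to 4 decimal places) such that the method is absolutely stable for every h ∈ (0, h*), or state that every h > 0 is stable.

(-8.0000,0); λ=-12 ⇒ h* = (8)/12 = 0.6667.

With y'=λy (z=hλ):
  y_{n+1} = y_n + z·[5/8·y_n + 3/8·y_{n+1}] ⇒ (1 − 3/8z)y_{n+1} = (1 + 5/8z)y_n
  R(z) = (1 + 5/8z)/(1 − 3/8z).

Need |R(x)|<1, x<0.
x=-1.25: |R|=0.1489
R=−1: 1+5/8x = −1+3/8x ⇒ -1/4x=2 ⇒ x=2/(-1/4)=-8.0000
Confirm numerically:
  x=-7.829: |R|=0.98914 <1
  x=-7.802: |R|=0.98739 <1
  x=-7.088: |R|=0.93767 <1
  x=-4.393: |R|=0.65938 <1
  x=-8.551: |R|=1.03275 >1
  x=-8.434: |R|=1.02606 >1
Interval (-8.0000, 0).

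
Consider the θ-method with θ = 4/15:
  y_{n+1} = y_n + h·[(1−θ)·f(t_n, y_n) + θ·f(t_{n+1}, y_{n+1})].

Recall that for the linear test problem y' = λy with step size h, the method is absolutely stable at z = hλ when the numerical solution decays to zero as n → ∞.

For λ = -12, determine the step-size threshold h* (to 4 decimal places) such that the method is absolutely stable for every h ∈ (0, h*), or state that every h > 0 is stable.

(-4.2857,0); λ=-12 ⇒ h* = (30/7)/12 = 0.3571.

Set f=λy, z=hλ:
  y_{n+1} = y_n + z·[11/15·y_n + 4/15·y_{n+1}] ⇒ (1 − 4/15z)y_{n+1} = (1 + 11/15z)y_n
  R(z) = (1 + 11/15z)/(1 − 4/15z).

Boundary: |R(x)|=1, x<0.
x=-1.21: |R|=0.0852
R=−1: 1+11/15x = −1+4/15x ⇒ -7/15x=2 ⇒ x=2/(-7/15)=-4.2857
Confirm numerically:
  x=-4.159: |R|=0.97196 <1
  x=-3.707: |R|=0.86419 <1
  x=-2.790: |R|=0.59977 <1
  x=-2.318: |R|=0.43251 <1
  x=-4.585: |R|=1.06284 >1
  x=-4.394: |R|=1.02327 >1
  x=-4.383: |R|=1.02093 >1
Interval (-4.2857, 0).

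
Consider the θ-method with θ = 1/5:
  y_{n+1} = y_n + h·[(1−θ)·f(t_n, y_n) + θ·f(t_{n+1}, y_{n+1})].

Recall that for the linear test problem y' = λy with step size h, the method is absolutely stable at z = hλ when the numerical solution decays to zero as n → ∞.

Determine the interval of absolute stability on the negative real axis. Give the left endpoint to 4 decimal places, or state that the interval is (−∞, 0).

Set f=λy, z=hλ:
  y_{n+1} = y_n + z·[4/5·y_n + 1/5·y_{n+1}] ⇒ (1 − 1/5z)y_{n+1} = (1 + 4/5z)y_n
  R(z) = (1 + 4/5z)/(1 − 1/5z).

Need |R(x)|<1, x<0.
x=-1.24: |R|=0.0064
R=−1: 1+4/5x = −1+1/5x ⇒ -3/5x=2 ⇒ x=2/(-3/5)=-3.3333
Confirm numerically:
  x=-3.062: |R|=0.89903 <1
  x=-2.660: |R|=0.73629 <1
  x=-2.451: |R|=0.64475 <1
  x=-2.241: |R|=0.54744 <1
  x=-3.700: |R|=1.12644 >1
  x=-3.606: |R|=1.09505 >1
  x=-3.514: |R|=1.06366 >1
So |R|<1 on (-3.3333, 0).

z∈(-3.3333,0).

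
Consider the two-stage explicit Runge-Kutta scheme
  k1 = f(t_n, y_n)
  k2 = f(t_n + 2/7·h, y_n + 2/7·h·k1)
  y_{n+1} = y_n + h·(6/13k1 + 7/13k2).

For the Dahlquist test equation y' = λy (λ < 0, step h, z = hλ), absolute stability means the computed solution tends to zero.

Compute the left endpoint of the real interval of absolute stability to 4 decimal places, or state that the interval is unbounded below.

Test eqn y'=λy, z=hλ:
  k1=λy_n ⇒ h·k1=z·y_n;  k2=λ(1+2/7z)y_n ⇒ h·k2=z(1+2/7z)y_n
  y_{n+1}/y_n = 1 + 6/13z + 7/13z(1+2/7z) = 1 + z + 2/13z²
  ⇒ R(z) = 1 + z + 2/13z².

Solve |R(x)|<1 on ℝ⁻.
x=-1.5: |R|=0.1538
R=1: x+2/13x²=0 ⇒ x=−13/2=-6.5000; min R=1−1/(4·2/13)=-0.6250>−1
Confirm numerically:
  x=-5.365: |R|=0.06319 <1
  x=-3.682: |R|=0.59629 <1
  x=-3.489: |R|=0.61621 <1
  x=-3.437: |R|=0.61962 <1
  x=-6.772: |R|=1.28338 >1
  x=-6.724: |R|=1.23172 >1
So |R|<1 on (-6.5000, 0).

left endpoint -6.5000.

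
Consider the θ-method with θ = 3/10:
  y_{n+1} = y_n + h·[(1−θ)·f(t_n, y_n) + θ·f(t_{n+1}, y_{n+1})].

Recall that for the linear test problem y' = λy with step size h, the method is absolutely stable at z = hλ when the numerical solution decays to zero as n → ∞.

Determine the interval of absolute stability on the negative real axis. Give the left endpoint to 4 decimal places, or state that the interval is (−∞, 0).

(-5.0000, 0).

On y'=λy, z=hλ:
  y_{n+1} = y_n + z·[7/10·y_n + 3/10·y_{n+1}] ⇒ (1 − 3/10z)y_{n+1} = (1 + 7/10z)y_n
  ⇒ R(z) = (1 + 7/10z)/(1 − 3/10z).

Solve |R(x)|<1 on ℝ⁻.
x=-0.89: |R|=0.2976
R=−1: 1+7/10x = −1+3/10x ⇒ -2/5x=2 ⇒ x=2/(-2/5)=-5.0000
Confirm numerically:
  x=-4.569: |R|=0.92728 <1
  x=-3.101: |R|=0.60649 <1
  x=-3.043: |R|=0.59078 <1
  x=-2.046: |R|=0.26782 <1
  x=-5.542: |R|=1.08142 >1
  x=-5.437: |R|=1.06644 >1
  x=-5.276: |R|=1.04274 >1
Stable set (-5.0000, 0).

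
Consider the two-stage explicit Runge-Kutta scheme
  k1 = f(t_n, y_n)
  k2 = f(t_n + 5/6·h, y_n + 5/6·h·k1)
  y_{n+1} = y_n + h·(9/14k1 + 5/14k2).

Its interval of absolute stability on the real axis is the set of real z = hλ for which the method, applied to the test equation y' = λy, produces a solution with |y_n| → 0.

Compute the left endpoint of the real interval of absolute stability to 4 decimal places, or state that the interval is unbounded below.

Set f=λy, z=hλ:
  k1=λy_n ⇒ h·k1=z·y_n;  k2=λ(1+5/6z)y_n ⇒ h·k2=z(1+5/6z)y_n
  y_{n+1}/y_n = 1 + 9/14z + 5/14z(1+5/6z) = 1 + z + 25/84z²
  so R(z) = 1 + z + 25/84z².

Find x<0 with |R(x)|<1.
x=-1.72: |R|=0.1605
R=1: x+25/84x²=0 ⇒ x=−84/25=-3.3600; min R=1−1/(4·25/84)=0.1600>−1
Confirm numerically:
  x=-3.338: |R|=0.97814 <1
  x=-2.426: |R|=0.32563 <1
  x=-1.713: |R|=0.16032 <1
  x=-3.617: |R|=1.27666 >1
  x=-3.550: |R|=1.20074 >1
  x=-3.434: |R|=1.07563 >1
Interval (-3.3600, 0).

z* = -3.3600.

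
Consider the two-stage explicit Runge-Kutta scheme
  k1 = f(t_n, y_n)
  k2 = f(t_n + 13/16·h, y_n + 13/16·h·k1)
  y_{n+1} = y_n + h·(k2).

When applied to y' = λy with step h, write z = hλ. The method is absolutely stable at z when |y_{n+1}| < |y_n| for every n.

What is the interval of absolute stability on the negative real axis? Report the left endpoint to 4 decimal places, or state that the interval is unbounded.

(-1.2308, 0).

Set f=λy, z=hλ:
  k1=λy_n ⇒ h·k1=z·y_n;  k2=λ(1+13/16z)y_n ⇒ h·k2=z(1+13/16z)y_n
  y_{n+1}/y_n = 1 + z(1+13/16z) = 1 + z + 13/16z²
  R(z) = 1 + z + 13/16z².

Find x<0 with |R(x)|<1.
x=-0.39: |R|=0.7336
R=1: x+13/16x²=0 ⇒ x=−16/13=-1.2308; min R=1−1/(4·13/16)=0.6923>−1
Confirm numerically:
  x=-1.124: |R|=0.90249 <1
  x=-0.898: |R|=0.75720 <1
  x=-0.892: |R|=0.75448 <1
  x=-0.829: |R|=0.72938 <1
  x=-1.741: |R|=1.72175 >1
  x=-1.565: |R|=1.42500 >1
  x=-1.368: |R|=1.15253 >1
So |R|<1 on (-1.2308, 0).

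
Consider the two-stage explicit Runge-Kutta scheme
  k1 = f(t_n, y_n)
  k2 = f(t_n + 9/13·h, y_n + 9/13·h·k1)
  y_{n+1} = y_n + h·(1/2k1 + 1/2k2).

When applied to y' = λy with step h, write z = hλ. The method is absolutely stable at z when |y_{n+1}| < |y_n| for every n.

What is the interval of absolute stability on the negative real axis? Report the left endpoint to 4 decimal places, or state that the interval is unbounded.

(-2.8889, 0).

Test eqn y'=λy, z=hλ:
  k1=λy_n ⇒ h·k1=z·y_n;  k2=λ(1+9/13z)y_n ⇒ h·k2=z(1+9/13z)y_n
  y_{n+1}/y_n = 1 + 1/2z + 1/2z(1+9/13z) = 1 + z + 9/26z²
  R(z) = 1 + z + 9/26z².

Need |R(x)|<1, x<0.
x=-0.31: |R|=0.7233
R=1: x+9/26x²=0 ⇒ x=−26/9=-2.8889; min R=1−1/(4·9/26)=0.2778>−1
Confirm numerically:
  x=-2.475: |R|=0.64541 <1
  x=-1.669: |R|=0.29523 <1
  x=-1.332: |R|=0.28215 <1
  x=-1.217: |R|=0.29568 <1
  x=-3.103: |R|=1.22998 >1
  x=-3.059: |R|=1.18013 >1
Interval (-2.8889, 0).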